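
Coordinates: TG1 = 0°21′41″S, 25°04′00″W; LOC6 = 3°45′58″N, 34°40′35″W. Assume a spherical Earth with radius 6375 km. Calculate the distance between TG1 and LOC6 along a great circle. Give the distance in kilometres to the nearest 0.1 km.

1163.0 km

TG1: φ = -0.36139°, λ = -25.06667°
LOC6: φ = +3.76611°, λ = -34.67639°
Δφ = 4.1275°,  Δλ = -9.6097°
a = sin²(Δφ/2) + cos φ₁ cos φ₂ sin²(Δλ/2) = 0.008298
c = 2·arcsin(√a) = 0.182436 rad = 10.4528°
d = R·c = 6375 × 0.182436 = 1163.0 km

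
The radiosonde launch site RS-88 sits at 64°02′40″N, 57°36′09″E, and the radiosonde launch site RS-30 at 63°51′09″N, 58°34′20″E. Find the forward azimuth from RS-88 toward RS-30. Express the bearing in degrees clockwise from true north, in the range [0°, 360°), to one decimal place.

113.8°

RS-88: φ = +64.04444°, λ = +57.60250°
RS-30: φ = +63.85250°, λ = +58.57222°
Δλ = 0.9697°
y = sin Δλ · cos φ₂ = 0.007458
x = cos φ₁ sin φ₂ − sin φ₁ cos φ₂ cos Δλ = -0.003293
θ = atan2(y, x) = 113.8249° → 113.8249° (mod 360°)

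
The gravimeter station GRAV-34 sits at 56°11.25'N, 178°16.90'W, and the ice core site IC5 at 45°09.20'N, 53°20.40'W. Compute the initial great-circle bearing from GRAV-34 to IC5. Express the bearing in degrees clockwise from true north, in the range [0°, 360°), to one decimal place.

GRAV-34: φ = +56.18750°, λ = -178.28167°
IC5: φ = +45.15333°, λ = -53.34000°
Δλ = 124.9417°
y = sin Δλ · cos φ₂ = 0.578087
x = cos φ₁ sin φ₂ − sin φ₁ cos φ₂ cos Δλ = 0.730130
θ = atan2(y, x) = 38.3708° → 38.3708° (mod 360°)

38.4°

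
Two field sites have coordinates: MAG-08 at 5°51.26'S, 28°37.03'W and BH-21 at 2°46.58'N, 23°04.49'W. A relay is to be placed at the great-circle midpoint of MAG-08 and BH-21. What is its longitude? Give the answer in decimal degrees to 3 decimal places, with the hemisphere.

MAG-08: φ = -5.85433°, λ = -28.61717°
BH-21: φ = +2.77633°, λ = -23.07483°
Bx = cos φ₂ cos Δλ = 0.994157,  By = cos φ₂ sin Δλ = 0.096468
φₘ = atan2(sin φ₁ + sin φ₂, √((cos φ₁ + Bx)² + By²)) = -1.54080°
λₘ = λ₁ + atan2(By, cos φ₁ + Bx) = -25.84038°

25.840°W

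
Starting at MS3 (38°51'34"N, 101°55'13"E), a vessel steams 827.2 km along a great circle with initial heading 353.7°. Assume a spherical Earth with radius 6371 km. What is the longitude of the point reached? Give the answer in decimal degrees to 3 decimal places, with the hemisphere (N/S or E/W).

MS3: φ = +38.85944°, λ = +101.92028°
δ = d/R = 827.2/6371 = 0.129838 rad
φ₂ = arcsin(sin φ₁ cos δ + cos φ₁ sin δ cos θ)
   = arcsin(0.62741·0.99158 + 0.77869·0.12947·0.99396) = 46.24816°
λ₂ = λ₁ + atan2(sin θ sin δ cos φ₁, cos δ − sin φ₁ sin φ₂) = 100.74304°

100.743°E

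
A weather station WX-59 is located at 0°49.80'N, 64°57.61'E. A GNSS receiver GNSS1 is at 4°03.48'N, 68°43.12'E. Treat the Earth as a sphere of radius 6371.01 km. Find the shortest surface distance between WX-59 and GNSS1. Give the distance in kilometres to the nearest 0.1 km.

WX-59: φ = +0.83000°, λ = +64.96017°
GNSS1: φ = +4.05800°, λ = +68.71867°
Δφ = 3.2280°,  Δλ = 3.7585°
a = sin²(Δφ/2) + cos φ₁ cos φ₂ sin²(Δλ/2) = 0.001866
c = 2·arcsin(√a) = 0.086419 rad = 4.9515°
d = R·c = 6371.01 × 0.086419 = 550.6 km

550.6 km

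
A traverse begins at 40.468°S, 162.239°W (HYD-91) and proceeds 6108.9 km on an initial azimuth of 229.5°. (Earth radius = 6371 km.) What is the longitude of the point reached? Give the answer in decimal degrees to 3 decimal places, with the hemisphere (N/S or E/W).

116.170°E

δ = d/R = 6108.9/6371 = 0.958860 rad
φ₂ = arcsin(sin φ₁ cos δ + cos φ₁ sin δ cos θ)
   = arcsin(-0.64902·0.57445 + 0.76077·0.81854·-0.64945) = -51.01003°
λ₂ = λ₁ + atan2(sin θ sin δ cos φ₁, cos δ − sin φ₁ sin φ₂) = 116.16961°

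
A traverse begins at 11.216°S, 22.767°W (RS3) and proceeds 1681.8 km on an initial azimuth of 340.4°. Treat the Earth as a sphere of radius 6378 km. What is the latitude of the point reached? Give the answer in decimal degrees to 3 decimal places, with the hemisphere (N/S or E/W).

δ = d/R = 1681.8/6378 = 0.263688 rad
φ₂ = arcsin(sin φ₁ cos δ + cos φ₁ sin δ cos θ)
   = arcsin(-0.19451·0.96544 + 0.98090·0.26064·0.94206) = 3.04186°
λ₂ = λ₁ + atan2(sin θ sin δ cos φ₁, cos δ − sin φ₁ sin φ₂) = -27.79004°

3.042°N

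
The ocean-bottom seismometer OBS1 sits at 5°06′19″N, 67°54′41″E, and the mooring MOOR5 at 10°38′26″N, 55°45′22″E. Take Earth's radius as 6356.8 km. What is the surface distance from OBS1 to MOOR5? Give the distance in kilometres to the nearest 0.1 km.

OBS1: φ = +5.10528°, λ = +67.91139°
MOOR5: φ = +10.64056°, λ = +55.75611°
Δφ = 5.5353°,  Δλ = -12.1553°
a = sin²(Δφ/2) + cos φ₁ cos φ₂ sin²(Δλ/2) = 0.013305
c = 2·arcsin(√a) = 0.231207 rad = 13.2472°
d = R·c = 6356.8 × 0.231207 = 1469.7 km

1469.7 km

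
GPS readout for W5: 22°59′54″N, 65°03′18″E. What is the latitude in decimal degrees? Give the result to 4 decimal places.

22.9983°N

22° + 59′/60 + 54″/3600 = 22 + 0.98333 + 0.01500 = 22.9983°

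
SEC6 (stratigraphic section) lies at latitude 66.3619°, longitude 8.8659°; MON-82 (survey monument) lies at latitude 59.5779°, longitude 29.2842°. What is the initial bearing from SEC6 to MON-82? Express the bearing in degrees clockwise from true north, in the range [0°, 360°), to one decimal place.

Δλ = 20.4183°
y = sin Δλ · cos φ₂ = 0.176657
x = cos φ₁ sin φ₂ − sin φ₁ cos φ₂ cos Δλ = -0.088981
θ = atan2(y, x) = 116.7342° → 116.7342° (mod 360°)

116.7°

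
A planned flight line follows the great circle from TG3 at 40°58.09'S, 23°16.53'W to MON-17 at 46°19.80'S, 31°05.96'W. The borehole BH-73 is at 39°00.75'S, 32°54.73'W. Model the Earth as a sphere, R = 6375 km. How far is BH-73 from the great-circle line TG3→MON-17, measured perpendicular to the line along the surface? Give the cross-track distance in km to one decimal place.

718.0 km

TG3: φ = -40.96817°, λ = -23.27550°
MON-17: φ = -46.33000°, λ = -31.09933°
BH-73: φ = -39.01250°, λ = -32.91217°
δ₁₃ = central angle TG3→BH-73 = 0.133225 rad  (haversine)
θ₁₃ = bearing TG3→BH-73 = 281.700°,  θ₁₂ = bearing TG3→MON-17 = 223.905°
dₓₜ = R·arcsin(sin δ₁₃ · sin(θ₁₃ − θ₁₂)) = 6375·arcsin(0.13283·sin(57.795°)) = 718.035 km
|dₓₜ| = 718.035 km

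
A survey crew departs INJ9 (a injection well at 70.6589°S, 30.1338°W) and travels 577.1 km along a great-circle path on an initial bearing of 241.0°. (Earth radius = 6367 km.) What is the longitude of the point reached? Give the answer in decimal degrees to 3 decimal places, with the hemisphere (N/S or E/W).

δ = d/R = 577.1/6367 = 0.090639 rad
φ₂ = arcsin(sin φ₁ cos δ + cos φ₁ sin δ cos θ)
   = arcsin(-0.94356·0.99590 + 0.33119·0.09052·-0.48481) = -72.59685°
λ₂ = λ₁ + atan2(sin θ sin δ cos φ₁, cos δ − sin φ₁ sin φ₂) = -45.48221°

45.482°W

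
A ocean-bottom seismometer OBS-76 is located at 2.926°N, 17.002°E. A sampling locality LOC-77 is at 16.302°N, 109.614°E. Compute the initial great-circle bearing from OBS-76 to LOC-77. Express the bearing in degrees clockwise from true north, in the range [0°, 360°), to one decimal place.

Δλ = 92.6120°
y = sin Δλ · cos φ₂ = 0.958798
x = cos φ₁ sin φ₂ − sin φ₁ cos φ₂ cos Δλ = 0.282567
θ = atan2(y, x) = 73.5793° → 73.5793° (mod 360°)

73.6°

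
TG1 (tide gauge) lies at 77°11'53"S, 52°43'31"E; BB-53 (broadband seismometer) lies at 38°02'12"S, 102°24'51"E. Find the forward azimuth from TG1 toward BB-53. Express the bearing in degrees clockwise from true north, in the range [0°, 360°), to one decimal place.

TG1: φ = -77.19806°, λ = +52.72528°
BB-53: φ = -38.03667°, λ = +102.41417°
Δλ = 49.6889°
y = sin Δλ · cos φ₂ = 0.600591
x = cos φ₁ sin φ₂ − sin φ₁ cos φ₂ cos Δλ = 0.360342
θ = atan2(y, x) = 59.0372° → 59.0372° (mod 360°)

59.0°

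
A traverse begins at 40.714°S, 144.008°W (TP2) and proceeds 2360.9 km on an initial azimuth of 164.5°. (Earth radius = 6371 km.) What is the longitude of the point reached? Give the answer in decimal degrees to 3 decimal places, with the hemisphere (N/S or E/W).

δ = d/R = 2360.9/6371 = 0.370570 rad
φ₂ = arcsin(sin φ₁ cos δ + cos φ₁ sin δ cos θ)
   = arcsin(-0.65228·0.93212 + 0.75797·0.36215·-0.96363) = -60.75305°
λ₂ = λ₁ + atan2(sin θ sin δ cos φ₁, cos δ − sin φ₁ sin φ₂) = -132.58299°

132.583°W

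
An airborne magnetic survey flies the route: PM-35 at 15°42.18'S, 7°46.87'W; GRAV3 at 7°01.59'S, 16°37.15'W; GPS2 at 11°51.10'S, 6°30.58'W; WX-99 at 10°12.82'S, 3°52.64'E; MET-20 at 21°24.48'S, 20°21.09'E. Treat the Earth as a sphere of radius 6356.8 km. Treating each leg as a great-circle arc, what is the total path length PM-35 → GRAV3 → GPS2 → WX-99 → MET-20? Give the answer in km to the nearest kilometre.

PM-35: φ = -15.70300°, λ = -7.78117°
GRAV3: φ = -7.02650°, λ = -16.61917°
GPS2: φ = -11.85167°, λ = -6.50967°
WX-99: φ = -10.21367°, λ = +3.87733°
MET-20: φ = -21.40800°, λ = +20.35150°
PM-35→GRAV3: c = 0.213895 rad, d = 1359.69 km
GRAV3→GPS2: c = 0.193302 rad, d = 1228.78 km
GPS2→WX-99: c = 0.180203 rad, d = 1145.52 km
WX-99→MET-20: c = 0.338180 rad, d = 2149.74 km
Total = 1359.69 + 1228.78 + 1145.52 + 2149.74 = 5883.73 km

5884 km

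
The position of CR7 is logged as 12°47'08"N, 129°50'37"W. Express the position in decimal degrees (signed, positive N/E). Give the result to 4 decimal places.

lat: 12.7856° N → +12.7856°
lon: 129.8436° W → -129.8436°

+12.7856°, -129.8436°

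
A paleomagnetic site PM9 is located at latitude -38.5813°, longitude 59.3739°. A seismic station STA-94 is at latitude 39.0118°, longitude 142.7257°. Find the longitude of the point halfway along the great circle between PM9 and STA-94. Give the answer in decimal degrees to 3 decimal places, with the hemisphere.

100.896°E

Bx = cos φ₂ cos Δλ = 0.089957,  By = cos φ₂ sin Δλ = 0.771791
φₘ = atan2(sin φ₁ + sin φ₂, √((cos φ₁ + Bx)² + By²)) = 0.28818°
λₘ = λ₁ + atan2(By, cos φ₁ + Bx) = 100.89575°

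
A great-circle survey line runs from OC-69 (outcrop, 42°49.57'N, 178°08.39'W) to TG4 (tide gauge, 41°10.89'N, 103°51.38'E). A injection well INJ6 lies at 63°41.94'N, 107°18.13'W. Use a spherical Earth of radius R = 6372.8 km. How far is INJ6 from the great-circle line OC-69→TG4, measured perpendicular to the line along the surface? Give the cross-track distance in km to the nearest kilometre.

4835 km

OC-69: φ = +42.82617°, λ = -178.13983°
TG4: φ = +41.18150°, λ = +103.85633°
INJ6: φ = +63.69900°, λ = -107.30217°
δ₁₃ = central angle OC-69→INJ6 = 0.772634 rad  (haversine)
θ₁₃ = bearing OC-69→INJ6 = 36.841°,  θ₁₂ = bearing OC-69→TG4 = 297.091°
dₓₜ = R·arcsin(sin δ₁₃ · sin(θ₁₃ − θ₁₂)) = 6372.8·arcsin(0.69802·sin(-260.249°)) = 4834.709 km
|dₓₜ| = 4834.709 km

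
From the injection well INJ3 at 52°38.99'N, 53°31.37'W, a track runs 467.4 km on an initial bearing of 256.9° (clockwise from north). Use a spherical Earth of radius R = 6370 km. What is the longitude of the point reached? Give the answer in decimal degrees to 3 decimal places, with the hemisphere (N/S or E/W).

60.111°W

INJ3: φ = +52.64983°, λ = -53.52283°
δ = d/R = 467.4/6370 = 0.073375 rad
φ₂ = arcsin(sin φ₁ cos δ + cos φ₁ sin δ cos θ)
   = arcsin(0.79494·0.99731 + 0.60668·0.07331·-0.22665) = 51.51058°
λ₂ = λ₁ + atan2(sin θ sin δ cos φ₁, cos δ − sin φ₁ sin φ₂) = -60.11061°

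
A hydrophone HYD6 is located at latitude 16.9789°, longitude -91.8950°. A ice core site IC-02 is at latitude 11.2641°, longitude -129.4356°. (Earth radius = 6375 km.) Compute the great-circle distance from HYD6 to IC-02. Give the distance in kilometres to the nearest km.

4094 km

Δφ = -5.7148°,  Δλ = -37.5406°
a = sin²(Δφ/2) + cos φ₁ cos φ₂ sin²(Δλ/2) = 0.099604
c = 2·arcsin(√a) = 0.642179 rad = 36.7941°
d = R·c = 6375 × 0.642179 = 4093.9 km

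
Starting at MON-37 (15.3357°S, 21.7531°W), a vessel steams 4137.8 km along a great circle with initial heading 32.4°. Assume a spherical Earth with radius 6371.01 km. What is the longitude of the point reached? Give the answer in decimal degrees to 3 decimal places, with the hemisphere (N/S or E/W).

2.014°W

δ = d/R = 4137.8/6371.01 = 0.649473 rad
φ₂ = arcsin(sin φ₁ cos δ + cos φ₁ sin δ cos θ)
   = arcsin(-0.26447·0.79640 + 0.96439·0.60477·0.84433) = 16.36838°
λ₂ = λ₁ + atan2(sin θ sin δ cos φ₁, cos δ − sin φ₁ sin φ₂) = -2.01392°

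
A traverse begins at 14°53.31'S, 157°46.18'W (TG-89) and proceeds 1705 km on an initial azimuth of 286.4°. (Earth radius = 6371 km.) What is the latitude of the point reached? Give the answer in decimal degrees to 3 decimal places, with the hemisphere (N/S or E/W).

10.116°S

TG-89: φ = -14.88850°, λ = -157.76967°
δ = d/R = 1705/6371 = 0.267619 rad
φ₂ = arcsin(sin φ₁ cos δ + cos φ₁ sin δ cos θ)
   = arcsin(-0.25694·0.96440 + 0.96643·0.26444·0.28234) = -10.11579°
λ₂ = λ₁ + atan2(sin θ sin δ cos φ₁, cos δ − sin φ₁ sin φ₂) = -172.70227°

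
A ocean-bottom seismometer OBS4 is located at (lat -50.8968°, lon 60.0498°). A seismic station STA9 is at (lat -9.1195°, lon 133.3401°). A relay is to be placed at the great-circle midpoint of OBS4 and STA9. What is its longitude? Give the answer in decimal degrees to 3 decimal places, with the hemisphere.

106.006°E

Bx = cos φ₂ cos Δλ = 0.283888,  By = cos φ₂ sin Δλ = 0.945667
φₘ = atan2(sin φ₁ + sin φ₂, √((cos φ₁ + Bx)² + By²)) = -35.38725°
λₘ = λ₁ + atan2(By, cos φ₁ + Bx) = 106.00635°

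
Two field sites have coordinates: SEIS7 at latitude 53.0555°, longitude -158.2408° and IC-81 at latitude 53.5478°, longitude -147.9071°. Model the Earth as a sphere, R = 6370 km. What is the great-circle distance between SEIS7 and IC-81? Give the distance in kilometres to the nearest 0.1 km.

688.1 km

Δφ = 0.4923°,  Δλ = 10.3337°
a = sin²(Δφ/2) + cos φ₁ cos φ₂ sin²(Δλ/2) = 0.002915
c = 2·arcsin(√a) = 0.108028 rad = 6.1895°
d = R·c = 6370 × 0.108028 = 688.1 km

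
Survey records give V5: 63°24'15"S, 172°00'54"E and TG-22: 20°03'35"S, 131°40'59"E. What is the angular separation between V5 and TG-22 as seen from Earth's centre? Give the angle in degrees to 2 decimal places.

V5: φ = -63.40417°, λ = +172.01500°
TG-22: φ = -20.05972°, λ = +131.68306°
Δφ = 43.3444°,  Δλ = -40.3319°
a = sin²(Δφ/2) + cos φ₁ cos φ₂ sin²(Δλ/2) = 0.186359
c = 2·arcsin(√a) = 0.892737 rad = 51.1501°

51.15°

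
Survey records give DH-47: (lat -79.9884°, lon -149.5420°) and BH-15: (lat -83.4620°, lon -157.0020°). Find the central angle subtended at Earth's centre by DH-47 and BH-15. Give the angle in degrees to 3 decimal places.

Δφ = -3.4736°,  Δλ = -7.4600°
a = sin²(Δφ/2) + cos φ₁ cos φ₂ sin²(Δλ/2) = 0.001002
c = 2·arcsin(√a) = 0.063331 rad = 3.6286°

3.629°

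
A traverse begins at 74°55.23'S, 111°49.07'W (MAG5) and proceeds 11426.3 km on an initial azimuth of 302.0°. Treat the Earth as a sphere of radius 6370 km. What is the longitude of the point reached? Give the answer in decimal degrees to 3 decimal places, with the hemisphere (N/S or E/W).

173.725°W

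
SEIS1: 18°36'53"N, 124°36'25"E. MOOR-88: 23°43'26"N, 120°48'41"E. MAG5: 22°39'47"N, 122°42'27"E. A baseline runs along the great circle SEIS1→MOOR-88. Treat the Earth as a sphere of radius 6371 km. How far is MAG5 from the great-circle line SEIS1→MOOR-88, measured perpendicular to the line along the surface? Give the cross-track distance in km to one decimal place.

SEIS1: φ = +18.61472°, λ = +124.60694°
MOOR-88: φ = +23.72389°, λ = +120.81139°
MAG5: φ = +22.66306°, λ = +122.70750°
δ₁₃ = central angle SEIS1→MAG5 = 0.077164 rad  (haversine)
θ₁₃ = bearing SEIS1→MAG5 = 336.623°,  θ₁₂ = bearing SEIS1→MOOR-88 = 325.955°
dₓₜ = R·arcsin(sin δ₁₃ · sin(θ₁₃ − θ₁₂)) = 6371·arcsin(0.07709·sin(10.668°)) = 90.923 km
|dₓₜ| = 90.923 km

90.9 km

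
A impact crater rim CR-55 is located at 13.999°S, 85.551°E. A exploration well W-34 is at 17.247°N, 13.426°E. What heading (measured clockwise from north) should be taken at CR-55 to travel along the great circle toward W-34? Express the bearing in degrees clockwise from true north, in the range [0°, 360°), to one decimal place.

Δλ = -72.1250°
y = sin Δλ · cos φ₂ = -0.908934
x = cos φ₁ sin φ₂ − sin φ₁ cos φ₂ cos Δλ = 0.358598
θ = atan2(y, x) = -68.4695° → 291.5305° (mod 360°)

291.5°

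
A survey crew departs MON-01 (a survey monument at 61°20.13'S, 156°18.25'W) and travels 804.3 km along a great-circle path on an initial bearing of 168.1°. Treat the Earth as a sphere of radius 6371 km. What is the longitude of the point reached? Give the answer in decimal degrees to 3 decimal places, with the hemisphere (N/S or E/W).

152.266°W

MON-01: φ = -61.33550°, λ = -156.30417°
δ = d/R = 804.3/6371 = 0.126244 rad
φ₂ = arcsin(sin φ₁ cos δ + cos φ₁ sin δ cos θ)
   = arcsin(-0.87744·0.99204 + 0.47968·0.12591·-0.97851) = -68.36612°
λ₂ = λ₁ + atan2(sin θ sin δ cos φ₁, cos δ − sin φ₁ sin φ₂) = -152.26592°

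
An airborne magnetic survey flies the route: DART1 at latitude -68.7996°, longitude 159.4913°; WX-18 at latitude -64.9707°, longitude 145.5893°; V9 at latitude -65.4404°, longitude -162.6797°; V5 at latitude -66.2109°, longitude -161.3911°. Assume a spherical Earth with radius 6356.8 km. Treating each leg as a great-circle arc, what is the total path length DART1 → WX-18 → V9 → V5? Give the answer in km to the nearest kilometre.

DART1→WX-18: c = 0.115942 rad, d = 737.02 km
WX-18→V9: c = 0.368052 rad, d = 2339.63 km
V9→V5: c = 0.016299 rad, d = 103.61 km
Total = 737.02 + 2339.63 + 103.61 = 3180.26 km

3180 km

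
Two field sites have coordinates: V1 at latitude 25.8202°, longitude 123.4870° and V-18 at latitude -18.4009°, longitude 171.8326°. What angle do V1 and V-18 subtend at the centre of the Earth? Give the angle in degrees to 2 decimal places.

Δφ = -44.2211°,  Δλ = 48.3456°
a = sin²(Δφ/2) + cos φ₁ cos φ₂ sin²(Δλ/2) = 0.284897
c = 2·arcsin(√a) = 1.126076 rad = 64.5194°

64.52°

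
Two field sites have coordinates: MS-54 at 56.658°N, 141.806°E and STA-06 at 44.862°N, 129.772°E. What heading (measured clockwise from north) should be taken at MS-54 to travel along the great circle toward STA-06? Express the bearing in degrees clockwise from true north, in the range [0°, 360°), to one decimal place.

217.7°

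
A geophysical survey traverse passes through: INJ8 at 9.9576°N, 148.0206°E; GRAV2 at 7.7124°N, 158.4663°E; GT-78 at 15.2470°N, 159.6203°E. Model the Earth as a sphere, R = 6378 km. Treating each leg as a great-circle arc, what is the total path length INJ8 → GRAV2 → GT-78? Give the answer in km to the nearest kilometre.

INJ8→GRAV2: c = 0.184343 rad, d = 1175.74 km
GRAV2→GT-78: c = 0.132974 rad, d = 848.11 km
Total = 1175.74 + 848.11 = 2023.85 km

2024 km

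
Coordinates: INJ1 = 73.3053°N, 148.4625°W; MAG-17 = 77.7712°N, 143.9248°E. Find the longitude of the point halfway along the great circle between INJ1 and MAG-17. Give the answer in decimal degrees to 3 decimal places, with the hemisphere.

Bx = cos φ₂ cos Δλ = 0.080673,  By = cos φ₂ sin Δλ = -0.195852
φₘ = atan2(sin φ₁ + sin φ₂, √((cos φ₁ + Bx)² + By²)) = 77.84450°
λₘ = λ₁ + atan2(By, cos φ₁ + Bx) = -176.48818°

176.488°W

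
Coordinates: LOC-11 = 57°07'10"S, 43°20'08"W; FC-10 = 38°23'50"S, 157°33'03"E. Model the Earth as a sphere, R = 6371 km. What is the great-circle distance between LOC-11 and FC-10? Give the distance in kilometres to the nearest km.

9215 km

LOC-11: φ = -57.11944°, λ = -43.33556°
FC-10: φ = -38.39722°, λ = +157.55083°
Δφ = 18.7222°,  Δλ = -159.1136°
a = sin²(Δφ/2) + cos φ₁ cos φ₂ sin²(Δλ/2) = 0.437953
c = 2·arcsin(√a) = 1.446382 rad = 82.8716°
d = R·c = 6371 × 1.446382 = 9214.9 km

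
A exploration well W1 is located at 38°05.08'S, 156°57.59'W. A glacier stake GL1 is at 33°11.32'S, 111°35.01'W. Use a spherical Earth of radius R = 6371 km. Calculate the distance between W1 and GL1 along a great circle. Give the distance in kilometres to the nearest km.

4096 km

W1: φ = -38.08467°, λ = -156.95983°
GL1: φ = -33.18867°, λ = -111.58350°
Δφ = 4.8960°,  Δλ = 45.3763°
a = sin²(Δφ/2) + cos φ₁ cos φ₂ sin²(Δλ/2) = 0.099824
c = 2·arcsin(√a) = 0.642914 rad = 36.8362°
d = R·c = 6371 × 0.642914 = 4096.0 km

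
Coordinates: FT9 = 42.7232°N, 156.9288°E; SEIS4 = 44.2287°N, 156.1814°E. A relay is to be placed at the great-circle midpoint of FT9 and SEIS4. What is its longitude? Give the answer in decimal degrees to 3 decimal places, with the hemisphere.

156.560°E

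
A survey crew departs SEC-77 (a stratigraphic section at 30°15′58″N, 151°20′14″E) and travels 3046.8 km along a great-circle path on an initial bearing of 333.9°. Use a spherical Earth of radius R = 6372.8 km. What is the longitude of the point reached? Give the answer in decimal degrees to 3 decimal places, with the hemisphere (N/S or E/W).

131.419°E

SEC-77: φ = +30.26611°, λ = +151.33722°
δ = d/R = 3046.8/6372.8 = 0.478094 rad
φ₂ = arcsin(sin φ₁ cos δ + cos φ₁ sin δ cos θ)
   = arcsin(0.50402·0.88787 + 0.86369·0.46009·0.89803) = 53.54820°
λ₂ = λ₁ + atan2(sin θ sin δ cos φ₁, cos δ − sin φ₁ sin φ₂) = 131.41922°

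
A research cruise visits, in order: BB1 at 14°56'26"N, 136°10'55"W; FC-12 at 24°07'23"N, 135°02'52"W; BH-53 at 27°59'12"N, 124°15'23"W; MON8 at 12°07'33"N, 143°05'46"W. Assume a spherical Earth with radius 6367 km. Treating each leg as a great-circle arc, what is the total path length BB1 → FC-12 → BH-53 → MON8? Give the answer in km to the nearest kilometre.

BB1: φ = +14.94056°, λ = -136.18194°
FC-12: φ = +24.12306°, λ = -135.04778°
BH-53: φ = +27.98667°, λ = -124.25639°
MON8: φ = +12.12583°, λ = -143.09611°
BB1→FC-12: c = 0.161344 rad, d = 1027.28 km
FC-12→BH-53: c = 0.182050 rad, d = 1159.11 km
BH-53→MON8: c = 0.413613 rad, d = 2633.47 km
Total = 1027.28 + 1159.11 + 2633.47 = 4819.86 km

4820 km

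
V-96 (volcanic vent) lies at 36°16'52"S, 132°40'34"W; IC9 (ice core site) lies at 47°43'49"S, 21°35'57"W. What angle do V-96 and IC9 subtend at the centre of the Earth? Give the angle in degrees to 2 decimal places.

V-96: φ = -36.28111°, λ = -132.67611°
IC9: φ = -47.73028°, λ = -21.59917°
Δφ = -11.4492°,  Δλ = 111.0769°
a = sin²(Δφ/2) + cos φ₁ cos φ₂ sin²(Δλ/2) = 0.378554
c = 2·arcsin(√a) = 1.325450 rad = 75.9427°

75.94°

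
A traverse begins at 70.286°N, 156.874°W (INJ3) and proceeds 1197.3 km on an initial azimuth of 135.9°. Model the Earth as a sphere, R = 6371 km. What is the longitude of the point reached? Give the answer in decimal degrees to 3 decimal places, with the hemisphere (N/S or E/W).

δ = d/R = 1197.3/6371 = 0.187930 rad
φ₂ = arcsin(sin φ₁ cos δ + cos φ₁ sin δ cos θ)
   = arcsin(0.94139·0.98239 + 0.33733·0.18683·-0.71813) = 61.58888°
λ₂ = λ₁ + atan2(sin θ sin δ cos φ₁, cos δ − sin φ₁ sin φ₂) = -141.01584°

141.016°W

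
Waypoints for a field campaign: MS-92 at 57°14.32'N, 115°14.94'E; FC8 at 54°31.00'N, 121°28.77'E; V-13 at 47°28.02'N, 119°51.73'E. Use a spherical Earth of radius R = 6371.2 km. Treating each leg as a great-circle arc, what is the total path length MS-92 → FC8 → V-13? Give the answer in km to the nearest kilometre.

1284 km

MS-92: φ = +57.23867°, λ = +115.24900°
FC8: φ = +54.51667°, λ = +121.47950°
V-13: φ = +47.46700°, λ = +119.86217°
MS-92→FC8: c = 0.077268 rad, d = 492.29 km
FC8→V-13: c = 0.124307 rad, d = 791.99 km
Total = 492.29 + 791.99 = 1284.27 km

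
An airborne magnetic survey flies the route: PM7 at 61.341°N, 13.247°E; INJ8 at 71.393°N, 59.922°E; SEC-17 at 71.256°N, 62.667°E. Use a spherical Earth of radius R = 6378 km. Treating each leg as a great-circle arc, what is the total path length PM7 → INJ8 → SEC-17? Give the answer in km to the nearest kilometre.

2382 km

PM7→INJ8: c = 0.357941 rad, d = 2282.95 km
INJ8→SEC-17: c = 0.015525 rad, d = 99.02 km
Total = 2282.95 + 99.02 = 2381.97 km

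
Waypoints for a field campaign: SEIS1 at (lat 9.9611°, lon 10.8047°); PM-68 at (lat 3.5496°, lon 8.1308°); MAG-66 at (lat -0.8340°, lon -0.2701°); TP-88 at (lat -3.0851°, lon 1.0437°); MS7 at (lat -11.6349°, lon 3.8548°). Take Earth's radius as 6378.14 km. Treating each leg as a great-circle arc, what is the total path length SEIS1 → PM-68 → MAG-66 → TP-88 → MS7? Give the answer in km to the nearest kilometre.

3118 km

SEIS1→PM-68: c = 0.121109 rad, d = 772.45 km
PM-68→MAG-66: c = 0.165316 rad, d = 1054.41 km
MAG-66→TP-88: c = 0.045483 rad, d = 290.10 km
TP-88→MS7: c = 0.156940 rad, d = 1000.99 km
Total = 772.45 + 1054.41 + 290.10 + 1000.99 = 3117.95 km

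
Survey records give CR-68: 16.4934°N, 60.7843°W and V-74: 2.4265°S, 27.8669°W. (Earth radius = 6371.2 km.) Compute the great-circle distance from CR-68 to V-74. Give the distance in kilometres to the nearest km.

Δφ = -18.9199°,  Δλ = 32.9174°
a = sin²(Δφ/2) + cos φ₁ cos φ₂ sin²(Δλ/2) = 0.103914
c = 2·arcsin(√a) = 0.656437 rad = 37.6111°
d = R·c = 6371.2 × 0.656437 = 4182.3 km

4182 km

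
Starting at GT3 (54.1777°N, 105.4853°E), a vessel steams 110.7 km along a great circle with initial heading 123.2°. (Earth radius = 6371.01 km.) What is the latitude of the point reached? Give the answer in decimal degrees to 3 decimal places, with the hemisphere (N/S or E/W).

53.624°N

δ = d/R = 110.7/6371.01 = 0.017376 rad
φ₂ = arcsin(sin φ₁ cos δ + cos φ₁ sin δ cos θ)
   = arcsin(0.81084·0.99985 + 0.58527·0.01737·-0.54756) = 53.62431°
λ₂ = λ₁ + atan2(sin θ sin δ cos φ₁, cos δ − sin φ₁ sin φ₂) = 106.88997°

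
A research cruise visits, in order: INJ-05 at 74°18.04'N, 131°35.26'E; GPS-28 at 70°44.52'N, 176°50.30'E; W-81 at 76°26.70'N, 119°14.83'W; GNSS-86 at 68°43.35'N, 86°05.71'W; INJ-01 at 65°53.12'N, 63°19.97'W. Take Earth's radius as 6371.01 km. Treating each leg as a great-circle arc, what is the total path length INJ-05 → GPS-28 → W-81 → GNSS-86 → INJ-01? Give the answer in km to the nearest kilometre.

5894 km

INJ-05: φ = +74.30067°, λ = +131.58767°
GPS-28: φ = +70.74200°, λ = +176.83833°
W-81: φ = +76.44500°, λ = -119.24717°
GNSS-86: φ = +68.72250°, λ = -86.09517°
INJ-01: φ = +65.88533°, λ = -63.33283°
INJ-05→GPS-28: c = 0.238661 rad, d = 1520.51 km
GPS-28→W-81: c = 0.311946 rad, d = 1987.41 km
W-81→GNSS-86: c = 0.214486 rad, d = 1366.49 km
GNSS-86→INJ-01: c = 0.160000 rad, d = 1019.36 km
Total = 1520.51 + 1987.41 + 1366.49 + 1019.36 = 5893.78 km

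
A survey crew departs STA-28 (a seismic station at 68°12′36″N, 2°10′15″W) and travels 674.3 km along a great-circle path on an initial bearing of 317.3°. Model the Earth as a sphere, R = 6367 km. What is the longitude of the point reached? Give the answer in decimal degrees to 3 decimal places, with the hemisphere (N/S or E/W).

STA-28: φ = +68.21000°, λ = -2.17083°
δ = d/R = 674.3/6367 = 0.105905 rad
φ₂ = arcsin(sin φ₁ cos δ + cos φ₁ sin δ cos θ)
   = arcsin(0.92855·0.99440 + 0.37121·0.10571·0.73491) = 72.21056°
λ₂ = λ₁ + atan2(sin θ sin δ cos φ₁, cos δ − sin φ₁ sin φ₂) = -15.74113°

15.741°W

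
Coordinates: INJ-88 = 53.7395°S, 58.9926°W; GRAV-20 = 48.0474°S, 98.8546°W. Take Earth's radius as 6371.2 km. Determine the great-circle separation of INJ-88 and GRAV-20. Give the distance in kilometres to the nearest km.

2827 km

Δφ = 5.6921°,  Δλ = -39.8620°
a = sin²(Δφ/2) + cos φ₁ cos φ₂ sin²(Δλ/2) = 0.048413
c = 2·arcsin(√a) = 0.443688 rad = 25.4214°
d = R·c = 6371.2 × 0.443688 = 2826.8 km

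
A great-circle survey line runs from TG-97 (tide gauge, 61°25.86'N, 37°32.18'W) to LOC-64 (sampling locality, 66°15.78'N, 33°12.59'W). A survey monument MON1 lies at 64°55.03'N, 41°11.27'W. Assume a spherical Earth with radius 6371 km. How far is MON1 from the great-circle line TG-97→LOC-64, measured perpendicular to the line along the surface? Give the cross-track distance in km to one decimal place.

293.8 km

TG-97: φ = +61.43100°, λ = -37.53633°
LOC-64: φ = +66.26300°, λ = -33.20983°
MON1: φ = +64.91717°, λ = -41.18783°
δ₁₃ = central angle TG-97→MON1 = 0.067274 rad  (haversine)
θ₁₃ = bearing TG-97→MON1 = 336.320°,  θ₁₂ = bearing TG-97→LOC-64 = 19.609°
dₓₜ = R·arcsin(sin δ₁₃ · sin(θ₁₃ − θ₁₂)) = 6371·arcsin(0.06722·sin(316.711°)) = -293.765 km
|dₓₜ| = 293.765 km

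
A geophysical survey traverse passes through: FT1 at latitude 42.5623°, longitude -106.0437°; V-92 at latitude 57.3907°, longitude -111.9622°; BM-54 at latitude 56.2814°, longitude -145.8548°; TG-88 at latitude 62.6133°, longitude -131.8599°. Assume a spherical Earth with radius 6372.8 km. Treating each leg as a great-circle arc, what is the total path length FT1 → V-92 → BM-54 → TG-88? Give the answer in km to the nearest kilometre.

4801 km

FT1→V-92: c = 0.266947 rad, d = 1701.20 km
V-92→BM-54: c = 0.320807 rad, d = 2044.44 km
BM-54→TG-88: c = 0.165596 rad, d = 1055.31 km
Total = 1701.20 + 2044.44 + 1055.31 = 4800.94 km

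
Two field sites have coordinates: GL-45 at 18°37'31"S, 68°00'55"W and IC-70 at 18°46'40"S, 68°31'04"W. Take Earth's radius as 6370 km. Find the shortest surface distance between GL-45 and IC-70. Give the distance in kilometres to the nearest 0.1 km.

GL-45: φ = -18.62528°, λ = -68.01528°
IC-70: φ = -18.77778°, λ = -68.51778°
Δφ = -0.1525°,  Δλ = -0.5025°
a = sin²(Δφ/2) + cos φ₁ cos φ₂ sin²(Δλ/2) = 0.000019
c = 2·arcsin(√a) = 0.008723 rad = 0.4998°
d = R·c = 6370 × 0.008723 = 55.6 km

55.6 km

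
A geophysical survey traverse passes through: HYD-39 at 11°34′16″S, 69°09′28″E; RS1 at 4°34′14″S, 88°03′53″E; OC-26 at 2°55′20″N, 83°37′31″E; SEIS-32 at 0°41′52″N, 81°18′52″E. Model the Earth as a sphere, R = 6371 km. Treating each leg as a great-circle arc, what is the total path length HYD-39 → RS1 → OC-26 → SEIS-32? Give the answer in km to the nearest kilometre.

HYD-39: φ = -11.57111°, λ = +69.15778°
RS1: φ = -4.57056°, λ = +88.06472°
OC-26: φ = +2.92222°, λ = +83.62528°
SEIS-32: φ = +0.69778°, λ = +81.31444°
HYD-39→RS1: c = 0.348589 rad, d = 2220.86 km
RS1→OC-26: c = 0.151972 rad, d = 968.21 km
OC-26→SEIS-32: c = 0.055965 rad, d = 356.55 km
Total = 2220.86 + 968.21 + 356.55 = 3545.63 km

3546 km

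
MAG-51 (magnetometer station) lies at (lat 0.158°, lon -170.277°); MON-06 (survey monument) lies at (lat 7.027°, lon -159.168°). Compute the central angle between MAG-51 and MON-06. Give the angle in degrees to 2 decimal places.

13.04°

Δφ = 6.8690°,  Δλ = 11.1090°
a = sin²(Δφ/2) + cos φ₁ cos φ₂ sin²(Δλ/2) = 0.012887
c = 2·arcsin(√a) = 0.227535 rad = 13.0368°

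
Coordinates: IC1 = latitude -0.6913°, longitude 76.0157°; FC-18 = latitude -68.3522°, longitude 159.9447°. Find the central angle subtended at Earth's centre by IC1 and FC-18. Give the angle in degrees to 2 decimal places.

87.12°

Δφ = -67.6609°,  Δλ = 83.9290°
a = sin²(Δφ/2) + cos φ₁ cos φ₂ sin²(Δλ/2) = 0.474887
c = 2·arcsin(√a) = 1.520549 rad = 87.1210°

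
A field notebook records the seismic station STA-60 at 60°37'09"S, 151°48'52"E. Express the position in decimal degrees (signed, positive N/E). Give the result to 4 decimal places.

-60.6192°, +151.8144°

lat: 60.6192° S → -60.6192°
lon: 151.8144° E → +151.8144°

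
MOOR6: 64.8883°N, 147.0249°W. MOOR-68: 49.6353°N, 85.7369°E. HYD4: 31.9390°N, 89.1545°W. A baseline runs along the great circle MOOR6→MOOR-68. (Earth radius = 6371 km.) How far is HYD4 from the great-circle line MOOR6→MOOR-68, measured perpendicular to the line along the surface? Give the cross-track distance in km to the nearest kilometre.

3050 km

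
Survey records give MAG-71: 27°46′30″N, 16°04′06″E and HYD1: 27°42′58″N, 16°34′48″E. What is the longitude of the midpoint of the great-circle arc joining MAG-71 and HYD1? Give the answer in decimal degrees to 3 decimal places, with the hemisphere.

16.324°E

MAG-71: φ = +27.77500°, λ = +16.06833°
HYD1: φ = +27.71611°, λ = +16.58000°
Bx = cos φ₂ cos Δλ = 0.885228,  By = cos φ₂ sin Δλ = 0.007906
φₘ = atan2(sin φ₁ + sin φ₂, √((cos φ₁ + Bx)² + By²)) = 27.74579°
λₘ = λ₁ + atan2(By, cos φ₁ + Bx) = 16.32424°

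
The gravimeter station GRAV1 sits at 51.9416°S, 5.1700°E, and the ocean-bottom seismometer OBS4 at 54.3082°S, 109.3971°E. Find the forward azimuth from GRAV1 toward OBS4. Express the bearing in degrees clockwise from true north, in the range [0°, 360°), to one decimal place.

137.3°

Δλ = 104.2271°
y = sin Δλ · cos φ₂ = 0.565531
x = cos φ₁ sin φ₂ − sin φ₁ cos φ₂ cos Δλ = -0.613572
θ = atan2(y, x) = 137.3331° → 137.3331° (mod 360°)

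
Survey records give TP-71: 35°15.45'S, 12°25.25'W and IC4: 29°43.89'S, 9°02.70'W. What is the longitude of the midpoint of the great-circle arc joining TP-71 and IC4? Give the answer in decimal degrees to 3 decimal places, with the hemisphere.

TP-71: φ = -35.25750°, λ = -12.42083°
IC4: φ = -29.73150°, λ = -9.04500°
Bx = cos φ₂ cos Δλ = 0.866852,  By = cos φ₂ sin Δλ = 0.051134
φₘ = atan2(sin φ₁ + sin φ₂, √((cos φ₁ + Bx)² + By²)) = -32.50576°
λₘ = λ₁ + atan2(By, cos φ₁ + Bx) = -10.68102°

10.681°W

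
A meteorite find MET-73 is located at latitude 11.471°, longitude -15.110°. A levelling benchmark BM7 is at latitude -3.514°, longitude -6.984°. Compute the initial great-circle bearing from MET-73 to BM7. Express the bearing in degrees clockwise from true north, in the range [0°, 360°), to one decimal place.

151.2°

Δλ = 8.1260°
y = sin Δλ · cos φ₂ = 0.141085
x = cos φ₁ sin φ₂ − sin φ₁ cos φ₂ cos Δλ = -0.256573
θ = atan2(y, x) = 151.1944° → 151.1944° (mod 360°)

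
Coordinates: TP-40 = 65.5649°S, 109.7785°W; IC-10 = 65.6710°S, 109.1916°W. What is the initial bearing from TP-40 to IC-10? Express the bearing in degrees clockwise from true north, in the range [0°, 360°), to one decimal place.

Δλ = 0.5869°
y = sin Δλ · cos φ₂ = 0.004220
x = cos φ₁ sin φ₂ − sin φ₁ cos φ₂ cos Δλ = -0.001871
θ = atan2(y, x) = 113.9165° → 113.9165° (mod 360°)

113.9°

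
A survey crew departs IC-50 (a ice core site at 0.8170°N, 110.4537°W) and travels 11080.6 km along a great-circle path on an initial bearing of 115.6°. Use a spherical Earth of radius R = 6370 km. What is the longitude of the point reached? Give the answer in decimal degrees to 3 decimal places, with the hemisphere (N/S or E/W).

δ = d/R = 11080.6/6370 = 1.739498 rad
φ₂ = arcsin(sin φ₁ cos δ + cos φ₁ sin δ cos θ)
   = arcsin(0.01426·-0.16790 + 0.99990·0.98580·-0.43209) = -25.35988°
λ₂ = λ₁ + atan2(sin θ sin δ cos φ₁, cos δ − sin φ₁ sin φ₂) = -10.13826°

10.138°W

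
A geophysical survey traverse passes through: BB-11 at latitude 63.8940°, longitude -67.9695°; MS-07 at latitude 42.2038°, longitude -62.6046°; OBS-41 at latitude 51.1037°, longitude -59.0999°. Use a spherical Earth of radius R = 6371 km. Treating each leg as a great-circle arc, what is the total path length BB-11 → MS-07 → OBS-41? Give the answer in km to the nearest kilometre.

BB-11→MS-07: c = 0.382410 rad, d = 2436.34 km
MS-07→OBS-41: c = 0.160858 rad, d = 1024.83 km
Total = 2436.34 + 1024.83 = 3461.16 km

3461 km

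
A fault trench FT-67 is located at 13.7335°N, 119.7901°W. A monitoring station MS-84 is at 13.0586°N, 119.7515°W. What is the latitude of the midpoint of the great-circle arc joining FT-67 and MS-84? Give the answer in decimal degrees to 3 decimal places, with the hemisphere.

Bx = cos φ₂ cos Δλ = 0.974139,  By = cos φ₂ sin Δλ = 0.000656
φₘ = atan2(sin φ₁ + sin φ₂, √((cos φ₁ + Bx)² + By²)) = 13.39605°
λₘ = λ₁ + atan2(By, cos φ₁ + Bx) = -119.77077°

13.396°N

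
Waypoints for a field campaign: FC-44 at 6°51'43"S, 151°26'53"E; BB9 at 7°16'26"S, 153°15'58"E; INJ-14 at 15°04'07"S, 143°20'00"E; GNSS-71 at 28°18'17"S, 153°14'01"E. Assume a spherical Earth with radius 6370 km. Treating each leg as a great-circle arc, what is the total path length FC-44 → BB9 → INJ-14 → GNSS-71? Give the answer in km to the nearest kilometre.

FC-44: φ = -6.86194°, λ = +151.44806°
BB9: φ = -7.27389°, λ = +153.26611°
INJ-14: φ = -15.06861°, λ = +143.33333°
GNSS-71: φ = -28.30472°, λ = +153.23361°
FC-44→BB9: c = 0.032300 rad, d = 205.75 km
BB9→INJ-14: c = 0.217671 rad, d = 1386.57 km
INJ-14→GNSS-71: c = 0.281015 rad, d = 1790.06 km
Total = 205.75 + 1386.57 + 1790.06 = 3382.38 km

3382 km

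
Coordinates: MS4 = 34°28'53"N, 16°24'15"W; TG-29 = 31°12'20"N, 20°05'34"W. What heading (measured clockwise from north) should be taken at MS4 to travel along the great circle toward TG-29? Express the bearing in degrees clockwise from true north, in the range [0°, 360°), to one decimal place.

224.4°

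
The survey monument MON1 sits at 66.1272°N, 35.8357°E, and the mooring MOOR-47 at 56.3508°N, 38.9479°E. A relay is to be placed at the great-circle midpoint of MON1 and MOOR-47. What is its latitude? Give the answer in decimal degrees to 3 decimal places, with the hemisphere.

Bx = cos φ₂ cos Δλ = 0.553289,  By = cos φ₂ sin Δλ = 0.030083
φₘ = atan2(sin φ₁ + sin φ₂, √((cos φ₁ + Bx)² + By²)) = 61.24770°
λₘ = λ₁ + atan2(By, cos φ₁ + Bx) = 37.63432°

61.248°N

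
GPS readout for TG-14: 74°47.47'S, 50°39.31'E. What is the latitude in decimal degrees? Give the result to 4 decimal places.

74.7912°S

74° + 47.47′/60 = 74 + 0.79117 = 74.7912°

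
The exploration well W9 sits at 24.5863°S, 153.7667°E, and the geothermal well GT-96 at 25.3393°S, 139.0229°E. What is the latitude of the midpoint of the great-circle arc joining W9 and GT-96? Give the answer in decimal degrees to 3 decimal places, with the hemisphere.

Bx = cos φ₂ cos Δλ = 0.874031,  By = cos φ₂ sin Δλ = -0.230012
φₘ = atan2(sin φ₁ + sin φ₂, √((cos φ₁ + Bx)² + By²)) = -25.14524°
λₘ = λ₁ + atan2(By, cos φ₁ + Bx) = 146.41748°

25.145°S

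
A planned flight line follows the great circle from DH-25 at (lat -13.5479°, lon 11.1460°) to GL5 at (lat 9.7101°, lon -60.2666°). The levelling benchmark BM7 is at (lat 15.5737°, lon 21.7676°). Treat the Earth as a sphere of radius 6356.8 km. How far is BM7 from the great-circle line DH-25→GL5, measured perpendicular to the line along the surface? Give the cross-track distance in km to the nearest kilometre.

3414 km

δ₁₃ = central angle DH-25→BM7 = 0.540322 rad  (haversine)
θ₁₃ = bearing DH-25→BM7 = 20.192°,  θ₁₂ = bearing DH-25→GL5 = 284.267°
dₓₜ = R·arcsin(sin δ₁₃ · sin(θ₁₃ − θ₁₂)) = 6356.8·arcsin(0.51441·sin(-264.076°)) = 3414.372 km
|dₓₜ| = 3414.372 km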